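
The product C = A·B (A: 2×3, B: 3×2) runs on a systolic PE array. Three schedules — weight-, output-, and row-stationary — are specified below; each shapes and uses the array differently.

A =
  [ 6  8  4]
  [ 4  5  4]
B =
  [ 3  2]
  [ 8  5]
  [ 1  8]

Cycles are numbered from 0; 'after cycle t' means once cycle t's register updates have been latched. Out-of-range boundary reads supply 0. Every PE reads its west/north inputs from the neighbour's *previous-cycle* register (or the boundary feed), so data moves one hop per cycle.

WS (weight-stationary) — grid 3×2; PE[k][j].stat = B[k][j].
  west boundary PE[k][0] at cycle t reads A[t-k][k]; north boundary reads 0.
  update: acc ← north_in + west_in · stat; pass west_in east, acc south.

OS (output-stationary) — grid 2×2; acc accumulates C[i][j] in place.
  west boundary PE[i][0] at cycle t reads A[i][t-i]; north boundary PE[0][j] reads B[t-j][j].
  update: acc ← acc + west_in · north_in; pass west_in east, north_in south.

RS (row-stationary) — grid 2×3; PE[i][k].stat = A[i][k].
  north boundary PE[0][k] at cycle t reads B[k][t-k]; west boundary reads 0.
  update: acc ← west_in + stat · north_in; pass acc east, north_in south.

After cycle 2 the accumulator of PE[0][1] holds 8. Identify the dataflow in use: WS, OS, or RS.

Under WS (3×2), PE[0][1]:
  step 0 · PE0,1: acc=0; fwd→0 fwd↓0
  step 1 · PE0,1: acc=12; fwd→6 fwd↓12
  step 2 · PE0,1: acc=8; fwd→4 fwd↓8
Under OS (2×2), PE[0][1]:
  step 0 · PE0,1: acc=0; fwd→0 fwd↓0
  step 1 · PE0,1: acc=12; fwd→6 fwd↓2
  step 2 · PE0,1: acc=52; fwd→8 fwd↓5
Under RS (2×3), PE[0][1]:
  step 0 · PE0,1: acc=0; fwd→0 fwd↓0
  step 1 · PE0,1: acc=82; fwd→82 fwd↓8
  step 2 · PE0,1: acc=52; fwd→52 fwd↓5

dataflow = WS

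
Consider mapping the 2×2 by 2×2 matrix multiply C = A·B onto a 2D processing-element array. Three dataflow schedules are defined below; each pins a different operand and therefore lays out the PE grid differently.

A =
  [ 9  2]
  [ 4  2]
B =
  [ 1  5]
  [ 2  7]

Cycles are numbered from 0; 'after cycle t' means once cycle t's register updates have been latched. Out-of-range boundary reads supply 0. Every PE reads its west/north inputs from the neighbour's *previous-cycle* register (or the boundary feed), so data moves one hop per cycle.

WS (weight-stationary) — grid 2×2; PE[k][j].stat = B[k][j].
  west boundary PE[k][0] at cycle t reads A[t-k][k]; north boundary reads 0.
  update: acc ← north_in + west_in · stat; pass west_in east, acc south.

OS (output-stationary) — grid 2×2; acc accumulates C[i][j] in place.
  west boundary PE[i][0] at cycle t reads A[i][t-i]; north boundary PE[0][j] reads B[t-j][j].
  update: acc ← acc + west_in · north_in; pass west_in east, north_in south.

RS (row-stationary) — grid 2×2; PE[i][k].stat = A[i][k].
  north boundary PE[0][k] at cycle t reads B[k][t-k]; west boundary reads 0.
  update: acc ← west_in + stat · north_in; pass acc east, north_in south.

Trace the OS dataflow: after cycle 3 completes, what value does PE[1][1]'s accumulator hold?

OS on a 2×2 grid — tracing PE[1][1] and its feeders:
  step 0 · PE0,1: acc=0; fwd→0 fwd↓0
  step 0 · PE1,0: acc=0; fwd→0 fwd↓0
  step 0 · PE1,1: acc=0; fwd→0 fwd↓0
  step 1 · PE0,1: acc=45; fwd→9 fwd↓5
  step 1 · PE1,0: acc=4; fwd→4 fwd↓1
  step 1 · PE1,1: acc=0; fwd→0 fwd↓0
  step 2 · PE0,1: acc=59; fwd→2 fwd↓7
  step 2 · PE1,0: acc=8; fwd→2 fwd↓2
  step 2 · PE1,1: acc=20; fwd→4 fwd↓5
  step 3 · PE0,1: acc=59; fwd→0 fwd↓0
  step 3 · PE1,0: acc=8; fwd→0 fwd↓0
  step 3 · PE1,1: acc=34; fwd→2 fwd↓7

PE[1][1].acc = 34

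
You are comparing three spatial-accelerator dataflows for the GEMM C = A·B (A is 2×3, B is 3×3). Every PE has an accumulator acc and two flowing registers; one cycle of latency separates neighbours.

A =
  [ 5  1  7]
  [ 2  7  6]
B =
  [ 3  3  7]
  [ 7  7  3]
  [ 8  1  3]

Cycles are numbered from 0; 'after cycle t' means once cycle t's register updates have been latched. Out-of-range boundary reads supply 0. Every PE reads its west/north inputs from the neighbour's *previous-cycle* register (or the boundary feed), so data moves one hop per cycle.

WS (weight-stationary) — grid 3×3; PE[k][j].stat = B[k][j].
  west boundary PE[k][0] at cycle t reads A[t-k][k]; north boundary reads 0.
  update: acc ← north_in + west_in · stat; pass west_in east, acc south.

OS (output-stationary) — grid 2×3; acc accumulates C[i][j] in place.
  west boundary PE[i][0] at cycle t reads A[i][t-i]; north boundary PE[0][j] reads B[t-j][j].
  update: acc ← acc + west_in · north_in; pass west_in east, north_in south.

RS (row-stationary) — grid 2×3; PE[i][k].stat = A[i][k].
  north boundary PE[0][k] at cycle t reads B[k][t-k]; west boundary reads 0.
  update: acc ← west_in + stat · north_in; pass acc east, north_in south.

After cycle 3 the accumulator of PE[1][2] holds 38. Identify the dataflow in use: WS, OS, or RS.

WS (3×3 grid), PE[1][2]:
  t=0 PE[1][2]: acc=0 h=0 v=0
  t=1 PE[1][2]: acc=0 h=0 v=0
  t=2 PE[1][2]: acc=0 h=0 v=0
  t=3 PE[1][2]: acc=38 h=1 v=38
OS (2×3 grid), PE[1][2]:
  t=0 PE[1][2]: acc=0 h=0 v=0
  t=1 PE[1][2]: acc=0 h=0 v=0
  t=2 PE[1][2]: acc=0 h=0 v=0
  t=3 PE[1][2]: acc=14 h=2 v=7
RS (2×3 grid), PE[1][2]:
  t=0 PE[1][2]: acc=0 h=0 v=0
  t=1 PE[1][2]: acc=0 h=0 v=0
  t=2 PE[1][2]: acc=0 h=0 v=0
  t=3 PE[1][2]: acc=103 h=103 v=8

dataflow = WS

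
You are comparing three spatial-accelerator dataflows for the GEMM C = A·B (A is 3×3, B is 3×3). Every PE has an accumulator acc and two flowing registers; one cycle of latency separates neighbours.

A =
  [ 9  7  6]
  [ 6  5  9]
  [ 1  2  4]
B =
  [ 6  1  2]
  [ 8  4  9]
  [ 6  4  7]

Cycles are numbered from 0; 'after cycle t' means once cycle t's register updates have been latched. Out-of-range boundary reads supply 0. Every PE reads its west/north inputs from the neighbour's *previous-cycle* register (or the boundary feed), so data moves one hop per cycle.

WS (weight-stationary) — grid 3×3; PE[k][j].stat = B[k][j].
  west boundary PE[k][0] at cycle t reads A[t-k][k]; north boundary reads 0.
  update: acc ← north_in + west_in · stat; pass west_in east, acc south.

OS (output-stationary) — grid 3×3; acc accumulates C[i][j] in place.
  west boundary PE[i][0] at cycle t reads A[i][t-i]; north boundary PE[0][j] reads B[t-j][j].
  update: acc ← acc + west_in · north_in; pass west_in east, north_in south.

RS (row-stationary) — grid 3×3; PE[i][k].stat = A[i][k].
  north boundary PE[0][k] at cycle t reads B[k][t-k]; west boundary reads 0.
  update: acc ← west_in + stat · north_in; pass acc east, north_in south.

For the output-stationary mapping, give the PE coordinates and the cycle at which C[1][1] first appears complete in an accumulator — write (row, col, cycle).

OS — PE[1][1] is where C[1][1] collects:
  @0  [1,1]  acc 0  |  →0  ↓0
  @1  [1,1]  acc 0  |  →0  ↓0
  @2  [1,1]  acc 6  |  →6  ↓1
  @3  [1,1]  acc 26  |  →5  ↓4
  @4  [1,1]  acc 62  |  →9  ↓4

(row, col, cycle) = (1, 1, 4)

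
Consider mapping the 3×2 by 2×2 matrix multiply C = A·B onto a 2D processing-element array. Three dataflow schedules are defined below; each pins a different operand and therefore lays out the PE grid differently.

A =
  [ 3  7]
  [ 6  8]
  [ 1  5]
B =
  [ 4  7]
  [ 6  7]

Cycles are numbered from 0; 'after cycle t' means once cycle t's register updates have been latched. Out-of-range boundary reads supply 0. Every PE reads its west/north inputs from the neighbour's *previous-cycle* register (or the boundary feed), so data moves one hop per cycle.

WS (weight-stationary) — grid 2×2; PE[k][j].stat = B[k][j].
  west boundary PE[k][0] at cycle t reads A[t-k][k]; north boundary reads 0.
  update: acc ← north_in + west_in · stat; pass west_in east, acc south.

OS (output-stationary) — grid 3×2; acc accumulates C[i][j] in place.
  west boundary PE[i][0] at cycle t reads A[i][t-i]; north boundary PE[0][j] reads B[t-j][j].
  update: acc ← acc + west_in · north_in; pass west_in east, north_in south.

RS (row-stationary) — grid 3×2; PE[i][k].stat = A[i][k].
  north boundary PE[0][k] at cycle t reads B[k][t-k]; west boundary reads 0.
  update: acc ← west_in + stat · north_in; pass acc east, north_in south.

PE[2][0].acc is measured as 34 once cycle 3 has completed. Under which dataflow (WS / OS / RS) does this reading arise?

dataflow = OS

WS (2×2): PE[2][0] does not exist.
OS (3×2 grid), PE[2][0]:
  0: (2,0).acc=0  regs=<0,0>
  1: (2,0).acc=0  regs=<0,0>
  2: (2,0).acc=4  regs=<1,4>
  3: (2,0).acc=34  regs=<5,6>
RS (3×2 grid), PE[2][0]:
  0: (2,0).acc=0  regs=<0,0>
  1: (2,0).acc=0  regs=<0,0>
  2: (2,0).acc=4  regs=<4,4>
  3: (2,0).acc=7  regs=<7,7>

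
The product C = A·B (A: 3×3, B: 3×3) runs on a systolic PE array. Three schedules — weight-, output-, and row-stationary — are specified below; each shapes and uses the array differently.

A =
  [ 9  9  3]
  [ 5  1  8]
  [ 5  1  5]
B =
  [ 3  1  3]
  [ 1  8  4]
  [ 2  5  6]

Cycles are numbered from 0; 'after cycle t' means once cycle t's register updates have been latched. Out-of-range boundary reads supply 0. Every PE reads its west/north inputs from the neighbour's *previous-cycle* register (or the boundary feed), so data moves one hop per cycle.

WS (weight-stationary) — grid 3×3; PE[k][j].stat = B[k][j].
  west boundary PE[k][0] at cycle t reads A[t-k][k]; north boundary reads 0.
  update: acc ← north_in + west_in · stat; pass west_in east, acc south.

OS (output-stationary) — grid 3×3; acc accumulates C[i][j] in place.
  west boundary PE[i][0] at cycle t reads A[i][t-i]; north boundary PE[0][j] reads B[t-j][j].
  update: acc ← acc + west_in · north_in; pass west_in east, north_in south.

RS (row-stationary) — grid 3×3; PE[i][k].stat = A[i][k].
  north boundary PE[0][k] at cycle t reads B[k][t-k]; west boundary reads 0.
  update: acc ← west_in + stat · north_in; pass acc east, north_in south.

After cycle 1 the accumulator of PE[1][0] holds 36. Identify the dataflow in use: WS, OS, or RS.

dataflow = WS

WS [3×3] PE[1][0] across cycles:
  0: (1,0).acc=0  regs=<0,0>
  1: (1,0).acc=36  regs=<9,36>
OS [3×3] PE[1][0] across cycles:
  0: (1,0).acc=0  regs=<0,0>
  1: (1,0).acc=15  regs=<5,3>
RS [3×3] PE[1][0] across cycles:
  0: (1,0).acc=0  regs=<0,0>
  1: (1,0).acc=15  regs=<15,3>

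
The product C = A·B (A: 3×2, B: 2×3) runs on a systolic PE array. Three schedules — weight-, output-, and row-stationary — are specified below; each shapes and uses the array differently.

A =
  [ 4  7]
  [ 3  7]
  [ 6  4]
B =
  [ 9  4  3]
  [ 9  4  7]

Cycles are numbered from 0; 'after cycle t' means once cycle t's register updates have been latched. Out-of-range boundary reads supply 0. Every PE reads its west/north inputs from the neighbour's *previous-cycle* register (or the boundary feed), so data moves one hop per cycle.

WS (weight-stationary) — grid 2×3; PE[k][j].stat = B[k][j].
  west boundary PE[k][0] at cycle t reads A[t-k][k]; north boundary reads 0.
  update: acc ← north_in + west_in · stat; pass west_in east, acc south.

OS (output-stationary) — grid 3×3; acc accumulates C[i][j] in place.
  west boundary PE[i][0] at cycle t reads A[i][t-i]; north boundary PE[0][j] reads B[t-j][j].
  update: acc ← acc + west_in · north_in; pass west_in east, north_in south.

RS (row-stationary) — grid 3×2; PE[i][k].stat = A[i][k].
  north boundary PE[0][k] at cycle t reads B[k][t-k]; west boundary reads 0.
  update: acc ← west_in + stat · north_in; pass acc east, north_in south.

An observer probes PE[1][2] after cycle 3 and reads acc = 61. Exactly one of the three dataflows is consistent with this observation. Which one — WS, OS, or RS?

Under WS (2×3), PE[1][2]:
  cycle 0: PE[1][2] → acc 0, east 0, south 0
  cycle 1: PE[1][2] → acc 0, east 0, south 0
  cycle 2: PE[1][2] → acc 0, east 0, south 0
  cycle 3: PE[1][2] → acc 61, east 7, south 61
Under OS (3×3), PE[1][2]:
  cycle 0: PE[1][2] → acc 0, east 0, south 0
  cycle 1: PE[1][2] → acc 0, east 0, south 0
  cycle 2: PE[1][2] → acc 0, east 0, south 0
  cycle 3: PE[1][2] → acc 9, east 3, south 3
RS (3×2): PE[1][2] does not exist.

dataflow = WS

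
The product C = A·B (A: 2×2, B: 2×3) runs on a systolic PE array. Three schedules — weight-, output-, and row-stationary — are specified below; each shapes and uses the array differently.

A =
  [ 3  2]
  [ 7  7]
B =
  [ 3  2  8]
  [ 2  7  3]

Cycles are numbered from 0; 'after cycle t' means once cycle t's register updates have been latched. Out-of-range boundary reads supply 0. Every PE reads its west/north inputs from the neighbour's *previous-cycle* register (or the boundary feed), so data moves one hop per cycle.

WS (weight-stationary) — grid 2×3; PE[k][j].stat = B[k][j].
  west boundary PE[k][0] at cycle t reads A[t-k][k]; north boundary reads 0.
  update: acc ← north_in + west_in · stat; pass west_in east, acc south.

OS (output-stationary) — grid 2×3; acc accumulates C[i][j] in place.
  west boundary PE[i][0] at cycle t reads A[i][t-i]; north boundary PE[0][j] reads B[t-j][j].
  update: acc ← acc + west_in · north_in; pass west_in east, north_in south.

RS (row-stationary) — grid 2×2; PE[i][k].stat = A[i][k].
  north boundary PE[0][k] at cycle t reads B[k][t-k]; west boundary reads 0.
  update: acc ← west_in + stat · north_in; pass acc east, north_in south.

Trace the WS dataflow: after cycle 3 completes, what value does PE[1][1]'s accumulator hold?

PE[1][1].acc = 63

Tracing WS — 2×3 array, target PE[1][1]:
  @0  [0,1]  acc 0  |  →0  ↓0
  @0  [1,0]  acc 0  |  →0  ↓0
  @0  [1,1]  acc 0  |  →0  ↓0
  @1  [0,1]  acc 6  |  →3  ↓6
  @1  [1,0]  acc 13  |  →2  ↓13
  @1  [1,1]  acc 0  |  →0  ↓0
  @2  [0,1]  acc 14  |  →7  ↓14
  @2  [1,0]  acc 35  |  →7  ↓35
  @2  [1,1]  acc 20  |  →2  ↓20
  @3  [0,1]  acc 0  |  →0  ↓0
  @3  [1,0]  acc 0  |  →0  ↓0
  @3  [1,1]  acc 63  |  →7  ↓63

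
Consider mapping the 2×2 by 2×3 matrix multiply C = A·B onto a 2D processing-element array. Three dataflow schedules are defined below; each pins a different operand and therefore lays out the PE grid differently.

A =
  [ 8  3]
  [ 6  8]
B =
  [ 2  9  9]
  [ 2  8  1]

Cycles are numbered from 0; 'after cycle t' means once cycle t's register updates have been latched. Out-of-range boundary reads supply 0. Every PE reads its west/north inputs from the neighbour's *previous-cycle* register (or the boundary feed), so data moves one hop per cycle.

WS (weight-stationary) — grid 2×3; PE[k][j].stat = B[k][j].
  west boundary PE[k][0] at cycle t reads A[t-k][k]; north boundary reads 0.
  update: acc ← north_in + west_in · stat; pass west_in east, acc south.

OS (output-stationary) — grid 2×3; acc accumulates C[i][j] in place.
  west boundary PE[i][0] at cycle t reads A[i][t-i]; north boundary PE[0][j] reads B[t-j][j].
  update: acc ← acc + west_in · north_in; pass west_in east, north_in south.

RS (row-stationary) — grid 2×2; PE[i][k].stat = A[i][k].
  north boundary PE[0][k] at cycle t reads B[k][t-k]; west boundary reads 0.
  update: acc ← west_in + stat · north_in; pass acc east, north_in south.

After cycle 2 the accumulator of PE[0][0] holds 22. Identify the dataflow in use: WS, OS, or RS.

dataflow = OS

WS (2×3 grid), PE[0][0]:
  cycle 0: PE[0][0] → acc 16, east 8, south 16
  cycle 1: PE[0][0] → acc 12, east 6, south 12
  cycle 2: PE[0][0] → acc 0, east 0, south 0
OS (2×3 grid), PE[0][0]:
  cycle 0: PE[0][0] → acc 16, east 8, south 2
  cycle 1: PE[0][0] → acc 22, east 3, south 2
  cycle 2: PE[0][0] → acc 22, east 0, south 0
RS (2×2 grid), PE[0][0]:
  cycle 0: PE[0][0] → acc 16, east 16, south 2
  cycle 1: PE[0][0] → acc 72, east 72, south 9
  cycle 2: PE[0][0] → acc 72, east 72, south 9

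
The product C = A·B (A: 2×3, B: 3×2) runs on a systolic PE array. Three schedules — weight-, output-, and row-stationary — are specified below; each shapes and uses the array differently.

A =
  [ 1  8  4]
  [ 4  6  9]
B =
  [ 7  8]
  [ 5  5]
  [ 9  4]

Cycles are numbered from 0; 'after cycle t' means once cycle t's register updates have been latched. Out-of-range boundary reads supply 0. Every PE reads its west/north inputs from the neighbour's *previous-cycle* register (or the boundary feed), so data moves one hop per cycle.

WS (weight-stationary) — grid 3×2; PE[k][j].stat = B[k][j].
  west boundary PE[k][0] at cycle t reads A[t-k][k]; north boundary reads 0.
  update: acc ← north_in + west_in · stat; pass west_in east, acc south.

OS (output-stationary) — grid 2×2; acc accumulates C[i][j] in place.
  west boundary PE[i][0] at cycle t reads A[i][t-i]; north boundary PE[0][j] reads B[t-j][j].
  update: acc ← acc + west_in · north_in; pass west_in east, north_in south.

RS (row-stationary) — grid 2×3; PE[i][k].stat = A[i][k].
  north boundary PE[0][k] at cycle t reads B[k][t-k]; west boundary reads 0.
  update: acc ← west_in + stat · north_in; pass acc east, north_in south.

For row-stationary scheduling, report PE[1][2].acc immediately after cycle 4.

RS (2×3). Following PE[1][2] plus its west/north inputs:
  t=0 PE[0][2]: acc=0 h=0 v=0
  t=0 PE[1][1]: acc=0 h=0 v=0
  t=0 PE[1][2]: acc=0 h=0 v=0
  t=1 PE[0][2]: acc=0 h=0 v=0
  t=1 PE[1][1]: acc=0 h=0 v=0
  t=1 PE[1][2]: acc=0 h=0 v=0
  t=2 PE[0][2]: acc=83 h=83 v=9
  t=2 PE[1][1]: acc=58 h=58 v=5
  t=2 PE[1][2]: acc=0 h=0 v=0
  t=3 PE[0][2]: acc=64 h=64 v=4
  t=3 PE[1][1]: acc=62 h=62 v=5
  t=3 PE[1][2]: acc=139 h=139 v=9
  t=4 PE[0][2]: acc=0 h=0 v=0
  t=4 PE[1][1]: acc=0 h=0 v=0
  t=4 PE[1][2]: acc=98 h=98 v=4

PE[1][2].acc = 98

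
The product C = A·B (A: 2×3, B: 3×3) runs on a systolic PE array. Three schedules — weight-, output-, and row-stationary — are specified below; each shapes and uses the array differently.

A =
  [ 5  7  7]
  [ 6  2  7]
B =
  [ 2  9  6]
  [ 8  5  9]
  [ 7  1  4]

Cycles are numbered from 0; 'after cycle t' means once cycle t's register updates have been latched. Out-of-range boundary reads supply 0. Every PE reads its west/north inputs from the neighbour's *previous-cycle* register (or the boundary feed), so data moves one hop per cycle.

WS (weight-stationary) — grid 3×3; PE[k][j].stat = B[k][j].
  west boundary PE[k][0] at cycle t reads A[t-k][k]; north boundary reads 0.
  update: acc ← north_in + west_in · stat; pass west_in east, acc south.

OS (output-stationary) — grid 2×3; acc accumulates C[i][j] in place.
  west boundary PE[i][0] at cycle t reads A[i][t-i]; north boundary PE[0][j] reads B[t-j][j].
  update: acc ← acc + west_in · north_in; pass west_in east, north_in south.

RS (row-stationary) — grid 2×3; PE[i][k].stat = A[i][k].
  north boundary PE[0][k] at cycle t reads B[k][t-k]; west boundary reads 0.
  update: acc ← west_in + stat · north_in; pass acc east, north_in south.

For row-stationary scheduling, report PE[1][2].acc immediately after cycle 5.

PE[1][2].acc = 82

RS 2×3: PE[1][2] cycle-by-cycle (with neighbour feeds):
  [0] (0,2) acc=0 (h:0 v:0)
  [0] (1,1) acc=0 (h:0 v:0)
  [0] (1,2) acc=0 (h:0 v:0)
  [1] (0,2) acc=0 (h:0 v:0)
  [1] (1,1) acc=0 (h:0 v:0)
  [1] (1,2) acc=0 (h:0 v:0)
  [2] (0,2) acc=115 (h:115 v:7)
  [2] (1,1) acc=28 (h:28 v:8)
  [2] (1,2) acc=0 (h:0 v:0)
  [3] (0,2) acc=87 (h:87 v:1)
  [3] (1,1) acc=64 (h:64 v:5)
  [3] (1,2) acc=77 (h:77 v:7)
  [4] (0,2) acc=121 (h:121 v:4)
  [4] (1,1) acc=54 (h:54 v:9)
  [4] (1,2) acc=71 (h:71 v:1)
  [5] (0,2) acc=0 (h:0 v:0)
  [5] (1,1) acc=0 (h:0 v:0)
  [5] (1,2) acc=82 (h:82 v:4)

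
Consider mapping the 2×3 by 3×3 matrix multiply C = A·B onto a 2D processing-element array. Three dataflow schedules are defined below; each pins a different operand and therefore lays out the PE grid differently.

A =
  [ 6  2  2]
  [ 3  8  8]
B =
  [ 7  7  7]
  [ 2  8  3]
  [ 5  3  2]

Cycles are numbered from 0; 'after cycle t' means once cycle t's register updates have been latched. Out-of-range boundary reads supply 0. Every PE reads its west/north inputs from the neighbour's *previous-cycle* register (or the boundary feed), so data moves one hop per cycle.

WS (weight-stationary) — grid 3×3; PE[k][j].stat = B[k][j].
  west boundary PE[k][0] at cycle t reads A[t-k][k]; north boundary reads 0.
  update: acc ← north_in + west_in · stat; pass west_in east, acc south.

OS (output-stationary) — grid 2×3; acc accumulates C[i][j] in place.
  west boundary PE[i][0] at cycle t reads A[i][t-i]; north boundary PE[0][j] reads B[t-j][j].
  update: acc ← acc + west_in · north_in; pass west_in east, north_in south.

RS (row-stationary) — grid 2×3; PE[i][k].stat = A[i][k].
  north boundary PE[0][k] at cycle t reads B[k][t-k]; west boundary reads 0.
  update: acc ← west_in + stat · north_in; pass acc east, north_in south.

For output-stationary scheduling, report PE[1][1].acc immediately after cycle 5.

OS 2×3: PE[1][1] cycle-by-cycle (with neighbour feeds):
  c0 r0c1: 0 / 0 / 0
  c0 r1c0: 0 / 0 / 0
  c0 r1c1: 0 / 0 / 0
  c1 r0c1: 42 / 6 / 7
  c1 r1c0: 21 / 3 / 7
  c1 r1c1: 0 / 0 / 0
  c2 r0c1: 58 / 2 / 8
  c2 r1c0: 37 / 8 / 2
  c2 r1c1: 21 / 3 / 7
  c3 r0c1: 64 / 2 / 3
  c3 r1c0: 77 / 8 / 5
  c3 r1c1: 85 / 8 / 8
  c4 r0c1: 64 / 0 / 0
  c4 r1c0: 77 / 0 / 0
  c4 r1c1: 109 / 8 / 3
  c5 r0c1: 64 / 0 / 0
  c5 r1c0: 77 / 0 / 0
  c5 r1c1: 109 / 0 / 0

PE[1][1].acc = 109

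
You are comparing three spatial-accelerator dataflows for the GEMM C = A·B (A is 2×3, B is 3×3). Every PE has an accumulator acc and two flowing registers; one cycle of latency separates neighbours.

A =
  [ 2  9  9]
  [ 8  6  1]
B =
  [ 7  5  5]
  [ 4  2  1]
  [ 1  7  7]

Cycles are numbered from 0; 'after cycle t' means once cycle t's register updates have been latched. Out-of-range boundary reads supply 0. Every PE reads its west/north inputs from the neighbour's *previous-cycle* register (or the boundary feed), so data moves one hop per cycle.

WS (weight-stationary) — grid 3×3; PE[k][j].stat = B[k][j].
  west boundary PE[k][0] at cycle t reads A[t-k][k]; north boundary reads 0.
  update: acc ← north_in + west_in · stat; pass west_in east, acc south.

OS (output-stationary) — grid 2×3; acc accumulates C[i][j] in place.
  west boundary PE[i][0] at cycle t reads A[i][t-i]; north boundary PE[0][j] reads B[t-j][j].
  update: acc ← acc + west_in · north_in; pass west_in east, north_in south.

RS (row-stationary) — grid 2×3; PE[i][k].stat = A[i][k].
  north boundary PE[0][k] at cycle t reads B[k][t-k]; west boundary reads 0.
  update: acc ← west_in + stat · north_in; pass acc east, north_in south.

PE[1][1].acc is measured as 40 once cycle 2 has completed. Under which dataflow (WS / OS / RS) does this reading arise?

— WS: 3×3; PE[1][1] trace:
  @0  [1,1]  acc 0  |  →0  ↓0
  @1  [1,1]  acc 0  |  →0  ↓0
  @2  [1,1]  acc 28  |  →9  ↓28
— OS: 2×3; PE[1][1] trace:
  @0  [1,1]  acc 0  |  →0  ↓0
  @1  [1,1]  acc 0  |  →0  ↓0
  @2  [1,1]  acc 40  |  →8  ↓5
— RS: 2×3; PE[1][1] trace:
  @0  [1,1]  acc 0  |  →0  ↓0
  @1  [1,1]  acc 0  |  →0  ↓0
  @2  [1,1]  acc 80  |  →80  ↓4

dataflow = OS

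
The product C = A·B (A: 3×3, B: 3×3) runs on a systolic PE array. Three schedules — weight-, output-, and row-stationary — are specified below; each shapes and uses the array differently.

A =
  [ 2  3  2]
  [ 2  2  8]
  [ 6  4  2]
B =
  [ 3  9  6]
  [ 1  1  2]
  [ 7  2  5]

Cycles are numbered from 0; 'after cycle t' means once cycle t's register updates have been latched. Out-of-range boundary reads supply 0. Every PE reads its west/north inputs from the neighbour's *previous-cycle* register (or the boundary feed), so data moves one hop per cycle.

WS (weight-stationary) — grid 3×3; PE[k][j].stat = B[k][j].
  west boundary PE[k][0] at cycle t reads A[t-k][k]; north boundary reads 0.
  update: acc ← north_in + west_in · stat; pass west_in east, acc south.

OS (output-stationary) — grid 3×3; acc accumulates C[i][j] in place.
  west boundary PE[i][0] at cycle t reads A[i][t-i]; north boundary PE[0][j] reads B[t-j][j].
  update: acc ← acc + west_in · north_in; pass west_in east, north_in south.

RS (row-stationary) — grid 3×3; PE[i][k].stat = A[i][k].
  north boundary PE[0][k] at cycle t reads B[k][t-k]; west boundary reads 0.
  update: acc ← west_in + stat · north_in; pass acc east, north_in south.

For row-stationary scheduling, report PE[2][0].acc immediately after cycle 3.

PE[2][0].acc = 54

RS on a 3×3 grid — tracing PE[2][0] and its feeders:
  0: (1,0).acc=0  regs=<0,0>
  0: (2,0).acc=0  regs=<0,0>
  1: (1,0).acc=6  regs=<6,3>
  1: (2,0).acc=0  regs=<0,0>
  2: (1,0).acc=18  regs=<18,9>
  2: (2,0).acc=18  regs=<18,3>
  3: (1,0).acc=12  regs=<12,6>
  3: (2,0).acc=54  regs=<54,9>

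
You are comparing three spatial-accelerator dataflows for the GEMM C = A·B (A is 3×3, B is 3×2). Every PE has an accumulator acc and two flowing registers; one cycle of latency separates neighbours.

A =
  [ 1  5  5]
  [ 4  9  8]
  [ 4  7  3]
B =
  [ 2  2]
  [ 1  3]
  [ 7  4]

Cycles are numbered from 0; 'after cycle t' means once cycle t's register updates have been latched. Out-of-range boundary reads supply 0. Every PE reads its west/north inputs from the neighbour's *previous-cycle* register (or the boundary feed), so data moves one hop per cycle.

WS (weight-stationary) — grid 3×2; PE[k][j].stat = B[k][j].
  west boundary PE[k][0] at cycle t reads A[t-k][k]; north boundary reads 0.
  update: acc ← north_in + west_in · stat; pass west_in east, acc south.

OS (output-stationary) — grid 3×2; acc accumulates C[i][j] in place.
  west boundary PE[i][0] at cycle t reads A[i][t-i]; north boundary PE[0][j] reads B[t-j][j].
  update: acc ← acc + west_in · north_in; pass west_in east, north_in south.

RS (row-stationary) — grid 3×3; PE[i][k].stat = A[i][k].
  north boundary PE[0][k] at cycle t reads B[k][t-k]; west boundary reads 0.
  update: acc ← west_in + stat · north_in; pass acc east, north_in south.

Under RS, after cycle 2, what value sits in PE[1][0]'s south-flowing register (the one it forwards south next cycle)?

register = 2

RS (3×3). Following PE[1][0] plus its west/north inputs:
  step 0 · PE0,0: acc=2; fwd→2 fwd↓2
  step 0 · PE1,0: acc=0; fwd→0 fwd↓0
  step 1 · PE0,0: acc=2; fwd→2 fwd↓2
  step 1 · PE1,0: acc=8; fwd→8 fwd↓2
  step 2 · PE0,0: acc=0; fwd→0 fwd↓0
  step 2 · PE1,0: acc=8; fwd→8 fwd↓2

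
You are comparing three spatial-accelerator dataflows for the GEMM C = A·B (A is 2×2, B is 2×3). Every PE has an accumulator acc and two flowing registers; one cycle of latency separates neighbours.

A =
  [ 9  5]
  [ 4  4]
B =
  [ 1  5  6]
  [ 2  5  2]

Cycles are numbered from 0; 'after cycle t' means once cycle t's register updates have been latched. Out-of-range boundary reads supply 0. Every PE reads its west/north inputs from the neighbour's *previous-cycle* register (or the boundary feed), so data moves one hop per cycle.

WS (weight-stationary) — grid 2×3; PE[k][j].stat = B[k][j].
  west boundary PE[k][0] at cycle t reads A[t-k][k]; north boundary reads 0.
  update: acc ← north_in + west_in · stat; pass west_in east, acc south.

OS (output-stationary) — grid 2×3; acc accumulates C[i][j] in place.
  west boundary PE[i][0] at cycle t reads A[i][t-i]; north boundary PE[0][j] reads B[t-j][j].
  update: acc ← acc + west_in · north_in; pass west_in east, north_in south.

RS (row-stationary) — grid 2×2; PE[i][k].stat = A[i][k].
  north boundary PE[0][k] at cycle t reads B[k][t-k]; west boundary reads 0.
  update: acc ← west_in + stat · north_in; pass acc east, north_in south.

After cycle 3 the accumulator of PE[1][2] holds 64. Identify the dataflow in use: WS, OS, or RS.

dataflow = WS

WS (2×3 grid), PE[1][2]:
  t=0 PE[1][2]: acc=0 h=0 v=0
  t=1 PE[1][2]: acc=0 h=0 v=0
  t=2 PE[1][2]: acc=0 h=0 v=0
  t=3 PE[1][2]: acc=64 h=5 v=64
OS (2×3 grid), PE[1][2]:
  t=0 PE[1][2]: acc=0 h=0 v=0
  t=1 PE[1][2]: acc=0 h=0 v=0
  t=2 PE[1][2]: acc=0 h=0 v=0
  t=3 PE[1][2]: acc=24 h=4 v=6
RS (2×2): PE[1][2] does not exist.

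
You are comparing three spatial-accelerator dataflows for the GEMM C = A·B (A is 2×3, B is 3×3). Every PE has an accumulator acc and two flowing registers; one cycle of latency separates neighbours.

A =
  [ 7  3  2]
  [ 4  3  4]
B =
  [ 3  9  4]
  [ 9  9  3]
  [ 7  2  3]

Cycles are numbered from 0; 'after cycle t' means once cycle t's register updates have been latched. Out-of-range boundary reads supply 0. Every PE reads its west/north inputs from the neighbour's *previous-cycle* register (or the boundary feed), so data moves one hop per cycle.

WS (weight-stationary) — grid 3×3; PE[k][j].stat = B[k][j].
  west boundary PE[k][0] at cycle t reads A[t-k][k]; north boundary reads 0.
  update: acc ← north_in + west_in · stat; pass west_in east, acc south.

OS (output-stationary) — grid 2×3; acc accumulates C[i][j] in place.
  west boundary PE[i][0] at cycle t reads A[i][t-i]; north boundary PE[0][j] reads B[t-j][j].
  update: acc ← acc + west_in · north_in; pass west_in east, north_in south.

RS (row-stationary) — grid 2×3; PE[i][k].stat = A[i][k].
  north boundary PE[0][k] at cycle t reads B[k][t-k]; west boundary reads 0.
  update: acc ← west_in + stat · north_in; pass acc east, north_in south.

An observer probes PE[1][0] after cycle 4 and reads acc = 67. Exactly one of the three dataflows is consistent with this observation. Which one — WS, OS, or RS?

dataflow = OS

— WS: 3×3; PE[1][0] trace:
  t=0 PE[1][0]: acc=0 h=0 v=0
  t=1 PE[1][0]: acc=48 h=3 v=48
  t=2 PE[1][0]: acc=39 h=3 v=39
  t=3 PE[1][0]: acc=0 h=0 v=0
  t=4 PE[1][0]: acc=0 h=0 v=0
— OS: 2×3; PE[1][0] trace:
  t=0 PE[1][0]: acc=0 h=0 v=0
  t=1 PE[1][0]: acc=12 h=4 v=3
  t=2 PE[1][0]: acc=39 h=3 v=9
  t=3 PE[1][0]: acc=67 h=4 v=7
  t=4 PE[1][0]: acc=67 h=0 v=0
— RS: 2×3; PE[1][0] trace:
  t=0 PE[1][0]: acc=0 h=0 v=0
  t=1 PE[1][0]: acc=12 h=12 v=3
  t=2 PE[1][0]: acc=36 h=36 v=9
  t=3 PE[1][0]: acc=16 h=16 v=4
  t=4 PE[1][0]: acc=0 h=0 v=0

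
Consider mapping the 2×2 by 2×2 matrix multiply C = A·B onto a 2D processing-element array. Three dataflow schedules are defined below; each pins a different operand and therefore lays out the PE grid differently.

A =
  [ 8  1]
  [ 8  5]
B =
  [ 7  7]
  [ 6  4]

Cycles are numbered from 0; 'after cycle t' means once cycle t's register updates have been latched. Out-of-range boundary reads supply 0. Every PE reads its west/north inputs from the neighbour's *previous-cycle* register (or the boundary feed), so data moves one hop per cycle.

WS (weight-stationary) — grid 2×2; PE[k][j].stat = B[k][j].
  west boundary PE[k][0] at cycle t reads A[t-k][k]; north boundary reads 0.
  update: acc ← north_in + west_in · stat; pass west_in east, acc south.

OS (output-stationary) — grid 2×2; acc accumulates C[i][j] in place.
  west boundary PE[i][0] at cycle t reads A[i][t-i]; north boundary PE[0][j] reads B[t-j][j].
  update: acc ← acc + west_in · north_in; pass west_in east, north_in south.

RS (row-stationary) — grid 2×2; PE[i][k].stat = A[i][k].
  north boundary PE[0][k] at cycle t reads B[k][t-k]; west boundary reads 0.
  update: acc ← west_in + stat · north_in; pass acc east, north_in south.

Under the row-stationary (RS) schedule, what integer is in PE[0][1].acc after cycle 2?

RS (2×2). Following PE[0][1] plus its west/north inputs:
  0: (0,0).acc=56  regs=<56,7>
  0: (0,1).acc=0  regs=<0,0>
  1: (0,0).acc=56  regs=<56,7>
  1: (0,1).acc=62  regs=<62,6>
  2: (0,0).acc=0  regs=<0,0>
  2: (0,1).acc=60  regs=<60,4>

PE[0][1].acc = 60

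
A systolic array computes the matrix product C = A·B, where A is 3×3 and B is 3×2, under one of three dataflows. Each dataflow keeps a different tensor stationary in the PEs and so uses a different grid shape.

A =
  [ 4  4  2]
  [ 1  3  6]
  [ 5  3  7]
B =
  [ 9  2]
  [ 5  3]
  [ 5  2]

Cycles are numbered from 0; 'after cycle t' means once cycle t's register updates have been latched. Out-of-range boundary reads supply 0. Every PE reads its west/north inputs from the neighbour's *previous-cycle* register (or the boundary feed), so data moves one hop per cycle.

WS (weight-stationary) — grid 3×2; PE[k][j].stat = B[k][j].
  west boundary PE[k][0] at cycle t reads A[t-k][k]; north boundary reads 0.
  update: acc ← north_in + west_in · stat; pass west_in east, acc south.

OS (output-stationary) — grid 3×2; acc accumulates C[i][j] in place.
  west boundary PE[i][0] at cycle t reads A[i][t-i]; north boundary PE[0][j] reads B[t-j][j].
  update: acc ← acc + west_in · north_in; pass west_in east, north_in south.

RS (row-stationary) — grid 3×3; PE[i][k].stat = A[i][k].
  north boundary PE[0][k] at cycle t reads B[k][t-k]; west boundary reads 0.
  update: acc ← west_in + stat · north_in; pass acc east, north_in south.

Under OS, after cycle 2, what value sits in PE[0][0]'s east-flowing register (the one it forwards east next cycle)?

register = 2

Tracing OS — 3×2 array, target PE[0][0]:
  0: (0,0).acc=36  regs=<4,9>
  1: (0,0).acc=56  regs=<4,5>
  2: (0,0).acc=66  regs=<2,5>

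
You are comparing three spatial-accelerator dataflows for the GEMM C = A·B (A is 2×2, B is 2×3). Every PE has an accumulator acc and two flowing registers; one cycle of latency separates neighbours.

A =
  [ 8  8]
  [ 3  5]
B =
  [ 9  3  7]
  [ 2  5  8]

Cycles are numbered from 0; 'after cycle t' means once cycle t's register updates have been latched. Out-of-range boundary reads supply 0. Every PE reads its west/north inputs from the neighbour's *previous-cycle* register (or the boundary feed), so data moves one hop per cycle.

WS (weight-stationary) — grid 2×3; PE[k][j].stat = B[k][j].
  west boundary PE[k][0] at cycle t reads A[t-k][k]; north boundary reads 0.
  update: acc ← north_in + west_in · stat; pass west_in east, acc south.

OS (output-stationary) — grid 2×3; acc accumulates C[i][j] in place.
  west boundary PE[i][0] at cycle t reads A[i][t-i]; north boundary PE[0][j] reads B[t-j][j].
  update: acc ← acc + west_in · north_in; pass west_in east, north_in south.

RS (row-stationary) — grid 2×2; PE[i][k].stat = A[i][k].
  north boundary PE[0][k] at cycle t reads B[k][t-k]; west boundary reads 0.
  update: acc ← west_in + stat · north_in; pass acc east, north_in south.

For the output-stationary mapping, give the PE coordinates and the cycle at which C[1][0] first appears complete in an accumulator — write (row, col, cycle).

OS: C[1][0] accumulates in PE[1][0]:
  cycle 0: PE[1][0] → acc 0, east 0, south 0
  cycle 1: PE[1][0] → acc 27, east 3, south 9
  cycle 2: PE[1][0] → acc 37, east 5, south 2

(row, col, cycle) = (1, 0, 2)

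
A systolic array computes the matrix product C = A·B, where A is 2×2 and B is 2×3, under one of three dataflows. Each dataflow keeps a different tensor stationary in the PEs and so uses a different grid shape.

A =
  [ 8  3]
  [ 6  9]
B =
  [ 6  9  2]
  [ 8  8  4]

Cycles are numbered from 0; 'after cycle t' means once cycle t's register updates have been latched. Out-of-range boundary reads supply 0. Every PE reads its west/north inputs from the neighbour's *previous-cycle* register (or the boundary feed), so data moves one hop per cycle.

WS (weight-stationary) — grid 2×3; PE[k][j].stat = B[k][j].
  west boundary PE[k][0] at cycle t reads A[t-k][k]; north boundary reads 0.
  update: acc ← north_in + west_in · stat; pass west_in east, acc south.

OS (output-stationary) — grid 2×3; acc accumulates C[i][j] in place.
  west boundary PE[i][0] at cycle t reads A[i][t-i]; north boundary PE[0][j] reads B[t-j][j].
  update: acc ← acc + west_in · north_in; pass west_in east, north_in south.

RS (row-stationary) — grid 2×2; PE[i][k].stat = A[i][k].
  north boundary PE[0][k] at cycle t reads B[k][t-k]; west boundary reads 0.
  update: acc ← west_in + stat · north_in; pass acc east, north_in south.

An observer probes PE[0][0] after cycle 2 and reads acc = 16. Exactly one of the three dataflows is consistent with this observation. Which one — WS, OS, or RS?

Under WS (2×3), PE[0][0]:
  @0  [0,0]  acc 48  |  →8  ↓48
  @1  [0,0]  acc 36  |  →6  ↓36
  @2  [0,0]  acc 0  |  →0  ↓0
Under OS (2×3), PE[0][0]:
  @0  [0,0]  acc 48  |  →8  ↓6
  @1  [0,0]  acc 72  |  →3  ↓8
  @2  [0,0]  acc 72  |  →0  ↓0
Under RS (2×2), PE[0][0]:
  @0  [0,0]  acc 48  |  →48  ↓6
  @1  [0,0]  acc 72  |  →72  ↓9
  @2  [0,0]  acc 16  |  →16  ↓2

dataflow = RS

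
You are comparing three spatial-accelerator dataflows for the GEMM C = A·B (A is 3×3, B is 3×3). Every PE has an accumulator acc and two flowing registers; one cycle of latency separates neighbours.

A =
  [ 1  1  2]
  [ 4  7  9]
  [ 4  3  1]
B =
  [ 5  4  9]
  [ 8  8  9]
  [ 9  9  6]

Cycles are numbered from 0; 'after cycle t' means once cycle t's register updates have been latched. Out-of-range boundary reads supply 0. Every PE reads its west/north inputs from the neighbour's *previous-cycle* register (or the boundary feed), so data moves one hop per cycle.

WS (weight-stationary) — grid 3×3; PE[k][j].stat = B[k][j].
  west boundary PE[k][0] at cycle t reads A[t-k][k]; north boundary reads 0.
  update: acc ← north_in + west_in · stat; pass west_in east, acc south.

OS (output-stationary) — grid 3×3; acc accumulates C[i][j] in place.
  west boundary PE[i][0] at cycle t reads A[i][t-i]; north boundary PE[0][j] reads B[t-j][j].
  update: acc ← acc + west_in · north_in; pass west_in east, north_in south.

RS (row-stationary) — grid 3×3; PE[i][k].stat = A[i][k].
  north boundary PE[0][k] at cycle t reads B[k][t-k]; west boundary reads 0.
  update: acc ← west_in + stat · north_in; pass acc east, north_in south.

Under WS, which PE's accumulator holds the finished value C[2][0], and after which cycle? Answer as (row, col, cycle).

Under WS, C[2][0] lands at PE[2][0]:
  cycle 0: PE[2][0] → acc 0, east 0, south 0
  cycle 1: PE[2][0] → acc 0, east 0, south 0
  cycle 2: PE[2][0] → acc 31, east 2, south 31
  cycle 3: PE[2][0] → acc 157, east 9, south 157
  cycle 4: PE[2][0] → acc 53, east 1, south 53

(row, col, cycle) = (2, 0, 4)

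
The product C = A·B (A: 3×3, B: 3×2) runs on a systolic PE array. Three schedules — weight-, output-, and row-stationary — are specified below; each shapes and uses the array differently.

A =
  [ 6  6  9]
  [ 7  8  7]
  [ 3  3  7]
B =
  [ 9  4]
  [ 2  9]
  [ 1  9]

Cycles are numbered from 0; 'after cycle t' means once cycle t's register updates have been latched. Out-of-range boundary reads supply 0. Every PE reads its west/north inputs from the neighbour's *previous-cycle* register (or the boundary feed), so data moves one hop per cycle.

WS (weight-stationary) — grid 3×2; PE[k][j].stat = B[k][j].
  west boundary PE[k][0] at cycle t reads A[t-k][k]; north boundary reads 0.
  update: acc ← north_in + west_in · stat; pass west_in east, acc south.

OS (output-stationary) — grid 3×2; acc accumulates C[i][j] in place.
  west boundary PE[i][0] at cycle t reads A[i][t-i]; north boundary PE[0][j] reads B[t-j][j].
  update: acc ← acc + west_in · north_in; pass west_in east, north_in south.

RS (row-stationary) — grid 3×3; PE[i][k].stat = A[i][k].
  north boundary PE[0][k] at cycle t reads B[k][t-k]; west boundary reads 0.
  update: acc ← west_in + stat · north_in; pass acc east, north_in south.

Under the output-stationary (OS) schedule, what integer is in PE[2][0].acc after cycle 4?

OS (3×2). Following PE[2][0] plus its west/north inputs:
  cycle 0: PE[1][0] → acc 0, east 0, south 0
  cycle 0: PE[2][0] → acc 0, east 0, south 0
  cycle 1: PE[1][0] → acc 63, east 7, south 9
  cycle 1: PE[2][0] → acc 0, east 0, south 0
  cycle 2: PE[1][0] → acc 79, east 8, south 2
  cycle 2: PE[2][0] → acc 27, east 3, south 9
  cycle 3: PE[1][0] → acc 86, east 7, south 1
  cycle 3: PE[2][0] → acc 33, east 3, south 2
  cycle 4: PE[1][0] → acc 86, east 0, south 0
  cycle 4: PE[2][0] → acc 40, east 7, south 1

PE[2][0].acc = 40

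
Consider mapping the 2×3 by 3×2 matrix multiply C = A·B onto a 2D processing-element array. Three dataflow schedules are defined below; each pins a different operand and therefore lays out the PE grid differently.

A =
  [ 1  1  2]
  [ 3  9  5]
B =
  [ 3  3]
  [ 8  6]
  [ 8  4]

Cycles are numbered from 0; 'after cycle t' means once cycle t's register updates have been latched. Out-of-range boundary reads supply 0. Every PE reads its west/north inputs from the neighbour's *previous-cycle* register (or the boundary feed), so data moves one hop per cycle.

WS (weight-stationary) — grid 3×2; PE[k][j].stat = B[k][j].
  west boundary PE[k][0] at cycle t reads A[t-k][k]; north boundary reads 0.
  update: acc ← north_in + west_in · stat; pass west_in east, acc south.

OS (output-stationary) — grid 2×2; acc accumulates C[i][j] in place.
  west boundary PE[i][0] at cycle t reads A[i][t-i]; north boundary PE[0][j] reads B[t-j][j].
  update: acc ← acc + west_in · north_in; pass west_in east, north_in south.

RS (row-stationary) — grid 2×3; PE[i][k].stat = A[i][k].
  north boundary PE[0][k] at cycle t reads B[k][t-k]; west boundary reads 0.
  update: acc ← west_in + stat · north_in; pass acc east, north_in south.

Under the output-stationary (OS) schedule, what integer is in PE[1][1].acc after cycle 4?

PE[1][1].acc = 83

OS on a 2×2 grid — tracing PE[1][1] and its feeders:
  [0] (0,1) acc=0 (h:0 v:0)
  [0] (1,0) acc=0 (h:0 v:0)
  [0] (1,1) acc=0 (h:0 v:0)
  [1] (0,1) acc=3 (h:1 v:3)
  [1] (1,0) acc=9 (h:3 v:3)
  [1] (1,1) acc=0 (h:0 v:0)
  [2] (0,1) acc=9 (h:1 v:6)
  [2] (1,0) acc=81 (h:9 v:8)
  [2] (1,1) acc=9 (h:3 v:3)
  [3] (0,1) acc=17 (h:2 v:4)
  [3] (1,0) acc=121 (h:5 v:8)
  [3] (1,1) acc=63 (h:9 v:6)
  [4] (0,1) acc=17 (h:0 v:0)
  [4] (1,0) acc=121 (h:0 v:0)
  [4] (1,1) acc=83 (h:5 v:4)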